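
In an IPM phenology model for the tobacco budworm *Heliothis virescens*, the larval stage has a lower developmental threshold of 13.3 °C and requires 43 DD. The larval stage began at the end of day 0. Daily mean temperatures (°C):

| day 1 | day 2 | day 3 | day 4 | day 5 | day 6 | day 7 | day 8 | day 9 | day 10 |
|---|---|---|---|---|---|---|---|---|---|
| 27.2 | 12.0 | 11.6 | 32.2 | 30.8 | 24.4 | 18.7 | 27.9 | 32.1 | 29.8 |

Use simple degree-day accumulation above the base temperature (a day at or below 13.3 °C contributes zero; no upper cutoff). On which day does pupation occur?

Daily DD above 13.3 °C: 13.9, 0.0, 0.0, 18.9, 17.5, 11.1, 5.4, 14.6, 18.8, 16.5.
Cumulative: 13.9, 13.9, 13.9, 32.8, 50.3, 61.4, 66.8, 81.4, 100.2, 116.7.
The total first reaches 43 DD on day 5.

day 5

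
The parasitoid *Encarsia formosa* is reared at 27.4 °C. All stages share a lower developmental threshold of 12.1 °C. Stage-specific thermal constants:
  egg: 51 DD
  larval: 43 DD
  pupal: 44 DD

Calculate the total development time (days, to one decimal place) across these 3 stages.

9.0 days

Daily accumulation at 27.4 °C = 27.4 − 12.1 = 15.3 DD/day.
Total K = 51 + 43 + 44 = 138 DD.
Total duration = 138 / 15.3 = 9.020 ≈ 9.0 days.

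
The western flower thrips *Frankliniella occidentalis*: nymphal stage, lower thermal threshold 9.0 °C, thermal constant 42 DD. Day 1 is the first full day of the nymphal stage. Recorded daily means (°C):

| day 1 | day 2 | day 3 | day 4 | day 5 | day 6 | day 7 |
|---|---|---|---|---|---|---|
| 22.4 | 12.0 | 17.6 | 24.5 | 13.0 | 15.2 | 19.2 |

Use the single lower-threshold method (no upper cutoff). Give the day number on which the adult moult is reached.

day 5

Daily DD above 9.0 °C: 13.4, 3.0, 8.6, 15.5, 4.0, 6.2, 10.2.
Cumulative: 13.4, 16.4, 25.0, 40.5, 44.5, 50.7, 60.9.
The total first reaches 42 DD on day 5.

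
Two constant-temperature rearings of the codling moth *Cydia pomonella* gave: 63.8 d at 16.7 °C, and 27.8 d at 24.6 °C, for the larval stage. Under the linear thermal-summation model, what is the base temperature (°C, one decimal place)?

10.6 °C

Linear rate model ⇒ the product D·(T − T_b) is constant across temperatures.
63.8·(16.7 − T_b) = 27.8·(24.6 − T_b)
T_b = (63.8·16.7 − 27.8·24.6) / (63.8 − 27.8) = 381.58 / 36.0 = 10.599 °C ≈ 10.6 °C.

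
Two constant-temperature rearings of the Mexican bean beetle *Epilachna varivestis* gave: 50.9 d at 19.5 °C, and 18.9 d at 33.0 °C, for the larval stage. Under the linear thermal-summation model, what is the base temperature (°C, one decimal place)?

11.5 °C

Under the model K = D·(T − T_b), so D₁·(T₁ − T_b) = D₂·(T₂ − T_b).
50.9·(19.5 − T_b) = 18.9·(33.0 − T_b)
T_b = (50.9·19.5 − 18.9·33.0) / (50.9 − 18.9) = 368.85 / 32.0 = 11.527 °C ≈ 11.5 °C.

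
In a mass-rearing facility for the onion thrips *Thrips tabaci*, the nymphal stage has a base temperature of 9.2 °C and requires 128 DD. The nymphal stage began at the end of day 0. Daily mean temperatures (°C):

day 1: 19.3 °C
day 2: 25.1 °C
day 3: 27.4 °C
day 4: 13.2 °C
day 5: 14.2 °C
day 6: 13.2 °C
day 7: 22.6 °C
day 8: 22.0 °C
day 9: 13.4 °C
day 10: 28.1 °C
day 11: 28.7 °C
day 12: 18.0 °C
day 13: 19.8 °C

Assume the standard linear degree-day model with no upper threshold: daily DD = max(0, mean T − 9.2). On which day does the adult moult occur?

Daily DD above 9.2 °C: 10.1, 15.9, 18.2, 4.0, 5.0, 4.0, 13.4, 12.8, 4.2, 18.9, 19.5, 8.8, 10.6.
Cumulative: 10.1, 26.0, 44.2, 48.2, 53.2, 57.2, 70.6, 83.4, 87.6, 106.5, 126.0, 134.8, 145.4.
The total first reaches 128 DD on day 12.

day 12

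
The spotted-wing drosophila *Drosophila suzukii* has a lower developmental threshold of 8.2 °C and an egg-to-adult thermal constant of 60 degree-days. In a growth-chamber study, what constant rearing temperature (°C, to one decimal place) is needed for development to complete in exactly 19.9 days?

Required daily accumulation = 60 / 19.9 = 3.015 DD/day.
T = T_base + 3.015 = 8.2 + 3.015 = 11.215 ≈ 11.2 °C.

11.2 °C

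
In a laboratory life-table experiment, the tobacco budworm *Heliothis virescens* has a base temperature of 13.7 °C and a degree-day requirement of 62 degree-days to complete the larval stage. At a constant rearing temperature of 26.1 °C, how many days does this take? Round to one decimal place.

Daily accumulation = 26.1 − 13.7 = 12.4 DD/day.
Duration = 62 / 12.4 = 5.000 ≈ 5.0 days.

5.0 days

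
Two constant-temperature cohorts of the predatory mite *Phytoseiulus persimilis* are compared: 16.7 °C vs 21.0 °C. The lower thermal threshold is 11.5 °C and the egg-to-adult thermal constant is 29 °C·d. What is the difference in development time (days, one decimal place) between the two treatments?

2.5 days

At 16.7 °C: 29 / (16.7 − 11.5) = 29 / 5.2 = 5.577 d.
At 21.0 °C: 29 / (21.0 − 11.5) = 29 / 9.5 = 3.053 d.
Difference = |5.577 − 3.053| = 2.524 ≈ 2.5 days.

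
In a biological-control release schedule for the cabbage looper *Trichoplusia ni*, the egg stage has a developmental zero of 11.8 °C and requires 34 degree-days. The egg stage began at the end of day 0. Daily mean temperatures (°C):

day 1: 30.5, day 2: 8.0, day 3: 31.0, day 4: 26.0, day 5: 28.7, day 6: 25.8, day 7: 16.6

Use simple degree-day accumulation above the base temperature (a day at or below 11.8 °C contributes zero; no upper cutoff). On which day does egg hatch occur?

Daily DD above 11.8 °C: 18.7, 0.0, 19.2, 14.2, 16.9, 14.0, 4.8.
Cumulative: 18.7, 18.7, 37.9, 52.1, 69.0, 83.0, 87.8.
The total first reaches 34 DD on day 3.

day 3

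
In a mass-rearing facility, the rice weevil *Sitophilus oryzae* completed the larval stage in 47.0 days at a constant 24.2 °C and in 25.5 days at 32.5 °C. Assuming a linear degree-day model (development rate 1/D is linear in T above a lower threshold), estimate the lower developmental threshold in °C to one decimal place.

Equal thermal constants: D₁(T₁ − T_b) = D₂(T₂ − T_b).
47.0·(24.2 − T_b) = 25.5·(32.5 − T_b)
T_b = (47.0·24.2 − 25.5·32.5) / (47.0 − 25.5) = 308.65 / 21.5 = 14.356 °C ≈ 14.4 °C.

14.4 °C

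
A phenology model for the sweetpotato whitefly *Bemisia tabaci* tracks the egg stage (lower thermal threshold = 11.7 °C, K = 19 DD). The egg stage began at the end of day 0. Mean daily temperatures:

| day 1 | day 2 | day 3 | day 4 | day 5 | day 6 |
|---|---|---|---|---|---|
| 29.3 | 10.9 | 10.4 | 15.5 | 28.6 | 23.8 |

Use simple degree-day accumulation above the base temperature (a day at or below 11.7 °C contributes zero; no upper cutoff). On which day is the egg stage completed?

day 4

Daily DD above 11.7 °C: 17.6, 0.0, 0.0, 3.8, 16.9, 12.1.
Cumulative: 17.6, 17.6, 17.6, 21.4, 38.3, 50.4.
The total first reaches 19 DD on day 4.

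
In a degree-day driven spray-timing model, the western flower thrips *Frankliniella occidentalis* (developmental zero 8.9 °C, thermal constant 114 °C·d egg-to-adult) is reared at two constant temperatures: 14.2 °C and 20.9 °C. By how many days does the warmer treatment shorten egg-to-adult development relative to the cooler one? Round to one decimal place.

12.0 days

At 14.2 °C: 114 / (14.2 − 8.9) = 114 / 5.3 = 21.509 d.
At 20.9 °C: 114 / (20.9 − 8.9) = 114 / 12.0 = 9.500 d.
Difference = |21.509 − 9.500| = 12.009 ≈ 12.0 days.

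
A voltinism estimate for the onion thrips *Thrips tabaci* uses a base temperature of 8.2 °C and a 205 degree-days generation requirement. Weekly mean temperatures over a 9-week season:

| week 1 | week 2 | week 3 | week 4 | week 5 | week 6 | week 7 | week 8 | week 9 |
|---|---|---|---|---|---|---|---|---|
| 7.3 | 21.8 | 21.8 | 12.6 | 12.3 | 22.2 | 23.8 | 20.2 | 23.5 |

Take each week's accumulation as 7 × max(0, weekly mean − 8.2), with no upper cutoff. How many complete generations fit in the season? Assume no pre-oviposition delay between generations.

3 generations

Weekly DD (7 × max(0, T̄ − 8.2)): 0.0, 95.2, 95.2, 30.8, 28.7, 98.0, 109.2, 84.0, 107.1.
Season total = 648.2 DD.
Complete generations = ⌊648.2 / 205⌋ = 3.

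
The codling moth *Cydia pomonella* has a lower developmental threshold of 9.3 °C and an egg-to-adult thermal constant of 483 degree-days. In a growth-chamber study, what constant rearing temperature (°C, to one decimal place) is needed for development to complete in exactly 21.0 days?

32.3 °C

Required daily accumulation = 483 / 21.0 = 23.000 DD/day.
T = T_base + 23.000 = 9.3 + 23.000 = 32.300 ≈ 32.3 °C.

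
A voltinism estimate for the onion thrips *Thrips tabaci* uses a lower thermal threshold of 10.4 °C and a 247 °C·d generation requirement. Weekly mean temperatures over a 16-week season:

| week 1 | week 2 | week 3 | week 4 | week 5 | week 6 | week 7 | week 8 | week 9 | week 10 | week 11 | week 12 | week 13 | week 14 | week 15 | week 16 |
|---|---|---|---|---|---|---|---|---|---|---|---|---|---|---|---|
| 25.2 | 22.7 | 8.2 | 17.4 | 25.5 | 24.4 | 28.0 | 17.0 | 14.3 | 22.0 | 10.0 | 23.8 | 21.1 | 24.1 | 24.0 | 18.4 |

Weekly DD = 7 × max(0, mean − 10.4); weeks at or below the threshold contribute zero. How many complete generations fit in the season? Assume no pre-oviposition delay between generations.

4 generations

Weekly DD (7 × max(0, T̄ − 10.4)): 103.6, 86.1, 0.0, 49.0, 105.7, 98.0, 123.2, 46.2, 27.3, 81.2, 0.0, 93.8, 74.9, 95.9, 95.2, 56.0.
Season total = 1136.1 DD.
Complete generations = ⌊1136.1 / 247⌋ = 4.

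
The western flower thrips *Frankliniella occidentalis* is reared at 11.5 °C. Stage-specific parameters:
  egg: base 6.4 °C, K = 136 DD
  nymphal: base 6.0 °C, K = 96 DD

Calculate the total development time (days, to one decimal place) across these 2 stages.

egg: 136 / (11.5 − 6.4) = 136 / 5.1 = 26.667 d.
nymphal: 96 / (11.5 − 6.0) = 96 / 5.5 = 17.455 d.
Sum = 44.121 ≈ 44.1 days.

44.1 days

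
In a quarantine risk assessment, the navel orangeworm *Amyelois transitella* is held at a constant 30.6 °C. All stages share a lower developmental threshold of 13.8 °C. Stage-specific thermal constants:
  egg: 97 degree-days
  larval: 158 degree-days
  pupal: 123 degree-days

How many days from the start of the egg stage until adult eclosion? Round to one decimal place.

Daily accumulation at 30.6 °C = 30.6 − 13.8 = 16.8 DD/day.
Total K = 97 + 158 + 123 = 378 DD.
Total duration = 378 / 16.8 = 22.500 ≈ 22.5 days.

22.5 days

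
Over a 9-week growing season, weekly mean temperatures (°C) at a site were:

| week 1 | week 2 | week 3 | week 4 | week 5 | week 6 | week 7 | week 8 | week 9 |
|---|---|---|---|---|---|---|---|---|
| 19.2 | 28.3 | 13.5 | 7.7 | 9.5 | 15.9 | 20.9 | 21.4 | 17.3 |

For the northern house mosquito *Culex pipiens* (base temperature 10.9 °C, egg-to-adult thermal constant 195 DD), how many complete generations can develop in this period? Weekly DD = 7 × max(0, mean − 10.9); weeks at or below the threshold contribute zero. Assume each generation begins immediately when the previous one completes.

2 generations

Weekly DD (7 × max(0, T̄ − 10.9)): 58.1, 121.8, 18.2, 0.0, 0.0, 35.0, 70.0, 73.5, 44.8.
Season total = 421.4 DD.
Complete generations = ⌊421.4 / 195⌋ = 2.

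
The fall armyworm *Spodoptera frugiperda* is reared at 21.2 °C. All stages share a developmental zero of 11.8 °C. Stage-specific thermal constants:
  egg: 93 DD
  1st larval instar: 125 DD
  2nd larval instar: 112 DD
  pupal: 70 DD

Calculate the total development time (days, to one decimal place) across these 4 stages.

42.6 days

Daily accumulation at 21.2 °C = 21.2 − 11.8 = 9.4 DD/day.
Total K = 93 + 125 + 112 + 70 = 400 DD.
Total duration = 400 / 9.4 = 42.553 ≈ 42.6 days.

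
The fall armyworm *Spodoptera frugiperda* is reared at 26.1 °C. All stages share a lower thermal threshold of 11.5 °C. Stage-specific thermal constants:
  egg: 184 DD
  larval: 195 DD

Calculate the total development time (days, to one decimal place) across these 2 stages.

26.0 days

Daily accumulation at 26.1 °C = 26.1 − 11.5 = 14.6 DD/day.
Total K = 184 + 195 = 379 DD.
Total duration = 379 / 14.6 = 25.959 ≈ 26.0 days.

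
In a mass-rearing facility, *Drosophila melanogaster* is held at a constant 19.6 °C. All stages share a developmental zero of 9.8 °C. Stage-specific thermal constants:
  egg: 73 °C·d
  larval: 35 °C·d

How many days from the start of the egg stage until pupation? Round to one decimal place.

11.0 days

Daily accumulation at 19.6 °C = 19.6 − 9.8 = 9.8 DD/day.
Total K = 73 + 35 = 108 DD.
Total duration = 108 / 9.8 = 11.020 ≈ 11.0 days.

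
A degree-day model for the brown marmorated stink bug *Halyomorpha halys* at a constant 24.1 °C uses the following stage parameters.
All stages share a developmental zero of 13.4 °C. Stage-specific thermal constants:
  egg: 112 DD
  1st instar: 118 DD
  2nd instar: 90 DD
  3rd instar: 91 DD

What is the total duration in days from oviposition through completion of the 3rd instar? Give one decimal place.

Daily accumulation at 24.1 °C = 24.1 − 13.4 = 10.7 DD/day.
Total K = 112 + 118 + 90 + 91 = 411 DD.
Total duration = 411 / 10.7 = 38.411 ≈ 38.4 days.

38.4 days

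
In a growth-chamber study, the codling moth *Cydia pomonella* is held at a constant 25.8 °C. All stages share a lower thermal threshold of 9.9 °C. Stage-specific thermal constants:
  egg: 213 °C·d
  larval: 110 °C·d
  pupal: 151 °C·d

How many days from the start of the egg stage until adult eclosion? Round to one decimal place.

29.8 days

Daily accumulation at 25.8 °C = 25.8 − 9.9 = 15.9 DD/day.
Total K = 213 + 110 + 151 = 474 DD.
Total duration = 474 / 15.9 = 29.811 ≈ 29.8 days.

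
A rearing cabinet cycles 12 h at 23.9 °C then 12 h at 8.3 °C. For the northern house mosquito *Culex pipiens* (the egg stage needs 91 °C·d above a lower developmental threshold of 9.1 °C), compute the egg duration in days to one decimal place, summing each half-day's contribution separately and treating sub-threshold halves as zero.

Day half: max(0, 23.9 − 9.1) × 0.5 = 14.8 × 0.5 = 7.40 DD.
Night half: max(0, 8.3 − 9.1) × 0.5 = 0.0 × 0.5 = 0.00 DD.
Per 24 h: 7.40 DD/day.
Duration = 91 / 7.40 = 12.297 ≈ 12.3 days.

12.3 days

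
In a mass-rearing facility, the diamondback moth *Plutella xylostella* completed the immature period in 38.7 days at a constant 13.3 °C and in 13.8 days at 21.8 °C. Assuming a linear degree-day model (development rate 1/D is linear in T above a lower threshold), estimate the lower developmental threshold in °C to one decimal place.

Equal thermal constants: D₁(T₁ − T_b) = D₂(T₂ − T_b).
38.7·(13.3 − T_b) = 13.8·(21.8 − T_b)
T_b = (38.7·13.3 − 13.8·21.8) / (38.7 − 13.8) = 213.87 / 24.9 = 8.589 °C ≈ 8.6 °C.

8.6 °C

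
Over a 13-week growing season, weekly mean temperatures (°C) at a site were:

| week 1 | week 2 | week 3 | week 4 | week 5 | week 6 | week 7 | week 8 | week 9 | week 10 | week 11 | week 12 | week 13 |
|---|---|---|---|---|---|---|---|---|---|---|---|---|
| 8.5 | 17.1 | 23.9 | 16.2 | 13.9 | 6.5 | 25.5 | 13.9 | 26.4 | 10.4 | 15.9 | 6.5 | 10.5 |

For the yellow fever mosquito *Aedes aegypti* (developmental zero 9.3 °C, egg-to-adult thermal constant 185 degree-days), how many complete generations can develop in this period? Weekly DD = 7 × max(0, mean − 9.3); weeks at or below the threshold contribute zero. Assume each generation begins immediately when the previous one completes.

3 generations

Weekly DD (7 × max(0, T̄ − 9.3)): 0.0, 54.6, 102.2, 48.3, 32.2, 0.0, 113.4, 32.2, 119.7, 7.7, 46.2, 0.0, 8.4.
Season total = 564.9 DD.
Complete generations = ⌊564.9 / 185⌋ = 3.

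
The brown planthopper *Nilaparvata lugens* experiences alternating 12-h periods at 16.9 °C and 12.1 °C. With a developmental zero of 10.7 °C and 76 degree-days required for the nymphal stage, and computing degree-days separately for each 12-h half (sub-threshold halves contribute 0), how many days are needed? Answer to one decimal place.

20.0 days

Day half: max(0, 16.9 − 10.7) × 0.5 = 6.2 × 0.5 = 3.10 DD.
Night half: max(0, 12.1 − 10.7) × 0.5 = 1.4 × 0.5 = 0.70 DD.
Per 24 h: 3.80 DD/day.
Duration = 76 / 3.80 = 20.000 ≈ 20.0 days.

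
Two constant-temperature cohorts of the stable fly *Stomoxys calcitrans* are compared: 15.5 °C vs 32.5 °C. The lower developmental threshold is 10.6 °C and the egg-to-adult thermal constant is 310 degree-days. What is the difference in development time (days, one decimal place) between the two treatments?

49.1 days

At 15.5 °C: 310 / (15.5 − 10.6) = 310 / 4.9 = 63.265 d.
At 32.5 °C: 310 / (32.5 − 10.6) = 310 / 21.9 = 14.155 d.
Difference = |63.265 − 14.155| = 49.110 ≈ 49.1 days.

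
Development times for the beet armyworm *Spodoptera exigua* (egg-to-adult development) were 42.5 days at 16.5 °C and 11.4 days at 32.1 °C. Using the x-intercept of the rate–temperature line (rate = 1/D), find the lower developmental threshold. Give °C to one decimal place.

10.8 °C

Equal thermal constants: D₁(T₁ − T_b) = D₂(T₂ − T_b).
42.5·(16.5 − T_b) = 11.4·(32.1 − T_b)
T_b = (42.5·16.5 − 11.4·32.1) / (42.5 − 11.4) = 335.31 / 31.1 = 10.782 °C ≈ 10.8 °C.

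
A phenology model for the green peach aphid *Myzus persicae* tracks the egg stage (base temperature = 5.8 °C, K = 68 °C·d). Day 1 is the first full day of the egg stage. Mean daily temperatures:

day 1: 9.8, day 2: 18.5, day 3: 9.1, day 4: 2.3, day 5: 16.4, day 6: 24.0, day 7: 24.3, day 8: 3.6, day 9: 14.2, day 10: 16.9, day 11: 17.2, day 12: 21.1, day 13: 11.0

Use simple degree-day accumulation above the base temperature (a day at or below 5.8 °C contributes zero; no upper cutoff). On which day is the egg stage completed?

day 9

Daily DD above 5.8 °C: 4.0, 12.7, 3.3, 0.0, 10.6, 18.2, 18.5, 0.0, 8.4, 11.1, 11.4, 15.3, 5.2.
Cumulative: 4.0, 16.7, 20.0, 20.0, 30.6, 48.8, 67.3, 67.3, 75.7, 86.8, 98.2, 113.5, 118.7.
The total first reaches 68 DD on day 9.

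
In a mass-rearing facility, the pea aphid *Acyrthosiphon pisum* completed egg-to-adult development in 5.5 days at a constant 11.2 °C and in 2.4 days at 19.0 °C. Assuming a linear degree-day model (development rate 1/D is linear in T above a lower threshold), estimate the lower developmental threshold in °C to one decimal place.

5.2 °C

Under the model K = D·(T − T_b), so D₁·(T₁ − T_b) = D₂·(T₂ − T_b).
5.5·(11.2 − T_b) = 2.4·(19.0 − T_b)
T_b = (5.5·11.2 − 2.4·19.0) / (5.5 − 2.4) = 16.00 / 3.1 = 5.161 °C ≈ 5.2 °C.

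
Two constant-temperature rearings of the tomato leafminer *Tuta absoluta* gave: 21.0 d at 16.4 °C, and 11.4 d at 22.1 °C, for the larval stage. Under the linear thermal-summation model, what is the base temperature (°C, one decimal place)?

9.6 °C

Under the model K = D·(T − T_b), so D₁·(T₁ − T_b) = D₂·(T₂ − T_b).
21.0·(16.4 − T_b) = 11.4·(22.1 − T_b)
T_b = (21.0·16.4 − 11.4·22.1) / (21.0 − 11.4) = 92.46 / 9.6 = 9.631 °C ≈ 9.6 °C.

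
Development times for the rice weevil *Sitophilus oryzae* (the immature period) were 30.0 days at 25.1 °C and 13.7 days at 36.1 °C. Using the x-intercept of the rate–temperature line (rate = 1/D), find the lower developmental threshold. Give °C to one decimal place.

15.9 °C

Under the model K = D·(T − T_b), so D₁·(T₁ − T_b) = D₂·(T₂ − T_b).
30.0·(25.1 − T_b) = 13.7·(36.1 − T_b)
T_b = (30.0·25.1 − 13.7·36.1) / (30.0 − 13.7) = 258.43 / 16.3 = 15.855 °C ≈ 15.9 °C.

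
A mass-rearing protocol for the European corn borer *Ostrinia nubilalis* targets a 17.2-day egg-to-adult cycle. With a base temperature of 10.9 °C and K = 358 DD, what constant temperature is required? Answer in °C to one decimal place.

31.7 °C

Required daily accumulation = 358 / 17.2 = 20.814 DD/day.
T = T_base + 20.814 = 10.9 + 20.814 = 31.714 ≈ 31.7 °C.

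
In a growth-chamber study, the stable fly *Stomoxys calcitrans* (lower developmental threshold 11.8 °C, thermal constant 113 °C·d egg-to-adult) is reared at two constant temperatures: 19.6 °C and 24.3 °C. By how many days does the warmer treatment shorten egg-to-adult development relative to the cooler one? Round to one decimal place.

5.4 days

At 19.6 °C: 113 / (19.6 − 11.8) = 113 / 7.8 = 14.487 d.
At 24.3 °C: 113 / (24.3 − 11.8) = 113 / 12.5 = 9.040 d.
Difference = |14.487 − 9.040| = 5.447 ≈ 5.4 days.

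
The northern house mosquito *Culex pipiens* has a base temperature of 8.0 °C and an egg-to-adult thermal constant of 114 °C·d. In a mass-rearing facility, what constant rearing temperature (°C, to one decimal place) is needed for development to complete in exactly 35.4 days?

11.2 °C

Required daily accumulation = 114 / 35.4 = 3.220 DD/day.
T = T_base + 3.220 = 8.0 + 3.220 = 11.220 ≈ 11.2 °C.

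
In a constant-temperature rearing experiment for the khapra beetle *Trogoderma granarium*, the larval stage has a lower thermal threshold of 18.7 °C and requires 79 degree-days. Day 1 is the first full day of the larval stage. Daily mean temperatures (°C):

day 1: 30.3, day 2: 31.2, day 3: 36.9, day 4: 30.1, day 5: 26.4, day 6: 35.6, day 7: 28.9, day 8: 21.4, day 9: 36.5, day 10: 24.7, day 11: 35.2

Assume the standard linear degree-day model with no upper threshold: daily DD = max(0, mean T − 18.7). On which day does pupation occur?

Daily DD above 18.7 °C: 11.6, 12.5, 18.2, 11.4, 7.7, 16.9, 10.2, 2.7, 17.8, 6.0, 16.5.
Cumulative: 11.6, 24.1, 42.3, 53.7, 61.4, 78.3, 88.5, 91.2, 109.0, 115.0, 131.5.
The total first reaches 79 DD on day 7.

day 7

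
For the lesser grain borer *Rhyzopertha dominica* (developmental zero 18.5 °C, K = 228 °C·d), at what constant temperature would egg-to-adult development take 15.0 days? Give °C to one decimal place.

Required daily accumulation = 228 / 15.0 = 15.200 DD/day.
T = T_base + 15.200 = 18.5 + 15.200 = 33.700 ≈ 33.7 °C.

33.7 °C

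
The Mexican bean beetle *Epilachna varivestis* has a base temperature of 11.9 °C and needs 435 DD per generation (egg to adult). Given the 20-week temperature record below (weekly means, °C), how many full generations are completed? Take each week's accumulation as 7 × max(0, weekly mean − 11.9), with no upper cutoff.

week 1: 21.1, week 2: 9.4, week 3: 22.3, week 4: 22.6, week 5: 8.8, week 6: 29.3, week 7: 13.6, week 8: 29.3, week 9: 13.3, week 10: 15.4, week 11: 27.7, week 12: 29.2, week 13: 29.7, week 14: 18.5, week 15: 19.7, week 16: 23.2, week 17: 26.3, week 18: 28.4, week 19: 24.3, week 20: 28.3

Weekly DD (7 × max(0, T̄ − 11.9)): 64.4, 0.0, 72.8, 74.9, 0.0, 121.8, 11.9, 121.8, 9.8, 24.5, 110.6, 121.1, 124.6, 46.2, 54.6, 79.1, 100.8, 115.5, 86.8, 114.8.
Season total = 1456.0 DD.
Complete generations = ⌊1456.0 / 435⌋ = 3.

3 generations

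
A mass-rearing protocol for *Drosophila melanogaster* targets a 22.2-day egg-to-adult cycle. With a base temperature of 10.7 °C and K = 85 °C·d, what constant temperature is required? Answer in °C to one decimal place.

14.5 °C

Required daily accumulation = 85 / 22.2 = 3.829 DD/day.
T = T_base + 3.829 = 10.7 + 3.829 = 14.529 ≈ 14.5 °C.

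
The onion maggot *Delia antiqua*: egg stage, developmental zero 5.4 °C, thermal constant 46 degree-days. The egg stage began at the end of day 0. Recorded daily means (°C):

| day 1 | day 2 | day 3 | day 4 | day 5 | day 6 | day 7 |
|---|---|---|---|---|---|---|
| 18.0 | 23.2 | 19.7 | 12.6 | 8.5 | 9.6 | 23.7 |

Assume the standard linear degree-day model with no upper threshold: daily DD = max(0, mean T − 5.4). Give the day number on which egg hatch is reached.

Daily DD above 5.4 °C: 12.6, 17.8, 14.3, 7.2, 3.1, 4.2, 18.3.
Cumulative: 12.6, 30.4, 44.7, 51.9, 55.0, 59.2, 77.5.
The total first reaches 46 DD on day 4.

day 4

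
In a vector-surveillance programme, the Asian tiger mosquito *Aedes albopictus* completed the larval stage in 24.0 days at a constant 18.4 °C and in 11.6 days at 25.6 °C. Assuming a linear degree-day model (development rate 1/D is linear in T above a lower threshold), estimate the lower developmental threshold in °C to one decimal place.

11.7 °C

Equal thermal constants: D₁(T₁ − T_b) = D₂(T₂ − T_b).
24.0·(18.4 − T_b) = 11.6·(25.6 − T_b)
T_b = (24.0·18.4 − 11.6·25.6) / (24.0 − 11.6) = 144.64 / 12.4 = 11.665 °C ≈ 11.7 °C.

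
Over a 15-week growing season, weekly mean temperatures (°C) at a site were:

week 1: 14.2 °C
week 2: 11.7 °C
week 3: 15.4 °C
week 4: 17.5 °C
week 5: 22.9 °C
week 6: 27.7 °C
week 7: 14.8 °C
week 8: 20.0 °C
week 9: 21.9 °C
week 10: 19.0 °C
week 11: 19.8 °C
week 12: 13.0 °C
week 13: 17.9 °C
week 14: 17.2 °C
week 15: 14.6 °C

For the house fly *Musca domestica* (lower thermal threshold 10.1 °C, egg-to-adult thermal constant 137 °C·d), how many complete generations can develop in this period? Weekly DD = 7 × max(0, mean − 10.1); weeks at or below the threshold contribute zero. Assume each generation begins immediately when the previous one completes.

Weekly DD (7 × max(0, T̄ − 10.1)): 28.7, 11.2, 37.1, 51.8, 89.6, 123.2, 32.9, 69.3, 82.6, 62.3, 67.9, 20.3, 54.6, 49.7, 31.5.
Season total = 812.7 DD.
Complete generations = ⌊812.7 / 137⌋ = 5.

5 generations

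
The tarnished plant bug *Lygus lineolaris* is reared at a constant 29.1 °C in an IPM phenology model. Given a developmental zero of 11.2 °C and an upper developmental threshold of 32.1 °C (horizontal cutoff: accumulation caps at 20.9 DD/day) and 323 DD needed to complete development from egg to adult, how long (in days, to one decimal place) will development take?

Daily accumulation = 29.1 − 11.2 = 17.9 DD/day.
Duration = 323 / 17.9 = 18.045 ≈ 18.0 days.

18.0 days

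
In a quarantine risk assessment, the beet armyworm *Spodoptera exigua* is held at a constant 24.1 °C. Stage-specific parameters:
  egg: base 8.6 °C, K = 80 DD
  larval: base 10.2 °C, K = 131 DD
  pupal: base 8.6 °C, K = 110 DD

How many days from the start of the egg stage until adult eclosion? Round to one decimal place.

21.7 days

egg: 80 / (24.1 − 8.6) = 80 / 15.5 = 5.161 d.
larval: 131 / (24.1 − 10.2) = 131 / 13.9 = 9.424 d.
pupal: 110 / (24.1 − 8.6) = 110 / 15.5 = 7.097 d.
Sum = 21.683 ≈ 21.7 days.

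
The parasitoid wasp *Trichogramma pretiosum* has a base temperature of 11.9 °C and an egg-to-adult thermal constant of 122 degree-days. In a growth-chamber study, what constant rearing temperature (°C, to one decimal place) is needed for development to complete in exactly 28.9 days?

16.1 °C

Required daily accumulation = 122 / 28.9 = 4.221 DD/day.
T = T_base + 4.221 = 11.9 + 4.221 = 16.121 ≈ 16.1 °C.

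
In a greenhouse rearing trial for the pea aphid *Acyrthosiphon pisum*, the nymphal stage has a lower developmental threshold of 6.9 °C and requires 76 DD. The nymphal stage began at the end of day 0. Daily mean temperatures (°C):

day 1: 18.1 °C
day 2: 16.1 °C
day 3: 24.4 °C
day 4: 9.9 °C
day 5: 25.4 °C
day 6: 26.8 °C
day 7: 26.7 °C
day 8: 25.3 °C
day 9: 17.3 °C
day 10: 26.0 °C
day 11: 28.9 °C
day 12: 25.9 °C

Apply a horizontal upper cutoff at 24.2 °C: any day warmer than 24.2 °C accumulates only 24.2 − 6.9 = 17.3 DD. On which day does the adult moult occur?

day 7

Daily DD above 6.9 °C (capped at 17.3): 11.2, 9.2, 17.3, 3.0, 17.3, 17.3, 17.3, 17.3, 10.4, 17.3, 17.3, 17.3.
Cumulative: 11.2, 20.4, 37.7, 40.7, 58.0, 75.3, 92.6, 109.9, 120.3, 137.6, 154.9, 172.2.
The total first reaches 76 DD on day 7.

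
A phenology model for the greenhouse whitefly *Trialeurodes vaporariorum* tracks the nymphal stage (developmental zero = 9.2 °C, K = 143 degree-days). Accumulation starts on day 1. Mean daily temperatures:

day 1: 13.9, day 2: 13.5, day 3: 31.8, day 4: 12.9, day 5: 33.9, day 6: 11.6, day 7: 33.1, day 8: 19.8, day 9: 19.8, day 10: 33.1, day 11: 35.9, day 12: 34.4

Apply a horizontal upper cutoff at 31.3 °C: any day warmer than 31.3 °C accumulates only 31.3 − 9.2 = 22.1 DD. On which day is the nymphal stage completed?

Daily DD above 9.2 °C (capped at 22.1): 4.7, 4.3, 22.1, 3.7, 22.1, 2.4, 22.1, 10.6, 10.6, 22.1, 22.1, 22.1.
Cumulative: 4.7, 9.0, 31.1, 34.8, 56.9, 59.3, 81.4, 92.0, 102.6, 124.7, 146.8, 168.9.
The total first reaches 143 DD on day 11.

day 11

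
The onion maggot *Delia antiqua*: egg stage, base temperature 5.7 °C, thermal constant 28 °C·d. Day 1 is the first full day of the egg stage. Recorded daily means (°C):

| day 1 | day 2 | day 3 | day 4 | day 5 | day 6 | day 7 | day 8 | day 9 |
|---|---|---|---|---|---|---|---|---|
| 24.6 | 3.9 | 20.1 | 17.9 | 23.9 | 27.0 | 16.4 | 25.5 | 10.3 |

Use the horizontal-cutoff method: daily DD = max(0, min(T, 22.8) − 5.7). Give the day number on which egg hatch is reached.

day 3

Daily DD above 5.7 °C (capped at 17.1): 17.1, 0.0, 14.4, 12.2, 17.1, 17.1, 10.7, 17.1, 4.6.
Cumulative: 17.1, 17.1, 31.5, 43.7, 60.8, 77.9, 88.6, 105.7, 110.3.
The total first reaches 28 DD on day 3.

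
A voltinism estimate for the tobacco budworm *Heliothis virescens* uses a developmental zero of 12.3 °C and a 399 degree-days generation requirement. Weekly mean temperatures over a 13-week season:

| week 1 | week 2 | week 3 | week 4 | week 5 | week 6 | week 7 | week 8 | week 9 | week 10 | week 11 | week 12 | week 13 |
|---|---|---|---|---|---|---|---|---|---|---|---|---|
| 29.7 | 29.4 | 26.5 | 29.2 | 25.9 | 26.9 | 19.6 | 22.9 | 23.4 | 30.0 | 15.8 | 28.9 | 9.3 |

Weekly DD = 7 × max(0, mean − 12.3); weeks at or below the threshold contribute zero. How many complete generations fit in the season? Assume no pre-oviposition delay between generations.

2 generations

Weekly DD (7 × max(0, T̄ − 12.3)): 121.8, 119.7, 99.4, 118.3, 95.2, 102.2, 51.1, 74.2, 77.7, 123.9, 24.5, 116.2, 0.0.
Season total = 1124.2 DD.
Complete generations = ⌊1124.2 / 399⌋ = 2.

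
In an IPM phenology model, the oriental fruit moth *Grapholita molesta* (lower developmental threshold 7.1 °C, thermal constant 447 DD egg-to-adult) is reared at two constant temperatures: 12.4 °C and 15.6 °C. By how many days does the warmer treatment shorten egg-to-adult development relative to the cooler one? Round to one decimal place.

At 12.4 °C: 447 / (12.4 − 7.1) = 447 / 5.3 = 84.340 d.
At 15.6 °C: 447 / (15.6 − 7.1) = 447 / 8.5 = 52.588 d.
Difference = |84.340 − 52.588| = 31.751 ≈ 31.8 days.

31.8 days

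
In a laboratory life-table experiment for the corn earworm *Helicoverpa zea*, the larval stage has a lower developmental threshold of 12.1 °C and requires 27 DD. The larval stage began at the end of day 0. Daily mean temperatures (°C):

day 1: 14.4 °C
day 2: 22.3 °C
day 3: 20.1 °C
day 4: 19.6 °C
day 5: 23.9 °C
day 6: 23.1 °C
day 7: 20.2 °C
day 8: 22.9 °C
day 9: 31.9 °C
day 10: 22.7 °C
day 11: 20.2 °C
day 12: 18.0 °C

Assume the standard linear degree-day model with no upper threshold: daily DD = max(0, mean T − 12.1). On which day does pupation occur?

day 4

Daily DD above 12.1 °C: 2.3, 10.2, 8.0, 7.5, 11.8, 11.0, 8.1, 10.8, 19.8, 10.6, 8.1, 5.9.
Cumulative: 2.3, 12.5, 20.5, 28.0, 39.8, 50.8, 58.9, 69.7, 89.5, 100.1, 108.2, 114.1.
The total first reaches 27 DD on day 4.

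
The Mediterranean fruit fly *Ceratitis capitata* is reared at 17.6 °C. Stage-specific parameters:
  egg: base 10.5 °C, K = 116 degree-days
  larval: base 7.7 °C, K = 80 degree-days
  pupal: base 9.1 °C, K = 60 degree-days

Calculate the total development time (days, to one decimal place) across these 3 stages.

31.5 days

egg: 116 / (17.6 − 10.5) = 116 / 7.1 = 16.338 d.
larval: 80 / (17.6 − 7.7) = 80 / 9.9 = 8.081 d.
pupal: 60 / (17.6 − 9.1) = 60 / 8.5 = 7.059 d.
Sum = 31.478 ≈ 31.5 days.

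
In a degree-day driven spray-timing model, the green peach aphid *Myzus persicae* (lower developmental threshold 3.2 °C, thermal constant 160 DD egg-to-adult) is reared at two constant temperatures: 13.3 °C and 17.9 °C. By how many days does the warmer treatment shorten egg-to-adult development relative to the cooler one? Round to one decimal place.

At 13.3 °C: 160 / (13.3 − 3.2) = 160 / 10.1 = 15.842 d.
At 17.9 °C: 160 / (17.9 − 3.2) = 160 / 14.7 = 10.884 d.
Difference = |15.842 − 10.884| = 4.957 ≈ 5.0 days.

5.0 days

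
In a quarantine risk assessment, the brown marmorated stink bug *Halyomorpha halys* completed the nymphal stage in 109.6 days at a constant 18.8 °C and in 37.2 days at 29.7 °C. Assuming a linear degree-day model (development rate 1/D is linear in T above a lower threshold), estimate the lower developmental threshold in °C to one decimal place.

13.2 °C

Linear rate model ⇒ the product D·(T − T_b) is constant across temperatures.
109.6·(18.8 − T_b) = 37.2·(29.7 − T_b)
T_b = (109.6·18.8 − 37.2·29.7) / (109.6 − 37.2) = 955.64 / 72.4 = 13.199 °C ≈ 13.2 °C.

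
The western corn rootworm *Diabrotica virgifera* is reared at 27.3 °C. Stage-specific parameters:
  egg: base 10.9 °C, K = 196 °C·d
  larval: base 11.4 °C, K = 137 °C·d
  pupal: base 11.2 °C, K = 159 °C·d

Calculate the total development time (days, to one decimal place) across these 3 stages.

30.4 days

egg: 196 / (27.3 − 10.9) = 196 / 16.4 = 11.951 d.
larval: 137 / (27.3 − 11.4) = 137 / 15.9 = 8.616 d.
pupal: 159 / (27.3 − 11.2) = 159 / 16.1 = 9.876 d.
Sum = 30.443 ≈ 30.4 days.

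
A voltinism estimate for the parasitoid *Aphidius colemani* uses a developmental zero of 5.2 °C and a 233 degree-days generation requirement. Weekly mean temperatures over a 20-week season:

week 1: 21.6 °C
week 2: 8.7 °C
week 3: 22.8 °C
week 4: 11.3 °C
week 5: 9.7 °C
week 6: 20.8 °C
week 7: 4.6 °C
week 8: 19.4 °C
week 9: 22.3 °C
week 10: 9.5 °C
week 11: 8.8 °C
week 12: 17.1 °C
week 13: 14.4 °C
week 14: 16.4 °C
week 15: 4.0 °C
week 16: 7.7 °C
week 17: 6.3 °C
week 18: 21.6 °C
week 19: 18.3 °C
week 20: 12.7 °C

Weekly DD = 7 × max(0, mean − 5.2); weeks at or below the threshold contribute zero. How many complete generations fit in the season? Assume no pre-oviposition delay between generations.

Weekly DD (7 × max(0, T̄ − 5.2)): 114.8, 24.5, 123.2, 42.7, 31.5, 109.2, 0.0, 99.4, 119.7, 30.1, 25.2, 83.3, 64.4, 78.4, 0.0, 17.5, 7.7, 114.8, 91.7, 52.5.
Season total = 1230.6 DD.
Complete generations = ⌊1230.6 / 233⌋ = 5.

5 generations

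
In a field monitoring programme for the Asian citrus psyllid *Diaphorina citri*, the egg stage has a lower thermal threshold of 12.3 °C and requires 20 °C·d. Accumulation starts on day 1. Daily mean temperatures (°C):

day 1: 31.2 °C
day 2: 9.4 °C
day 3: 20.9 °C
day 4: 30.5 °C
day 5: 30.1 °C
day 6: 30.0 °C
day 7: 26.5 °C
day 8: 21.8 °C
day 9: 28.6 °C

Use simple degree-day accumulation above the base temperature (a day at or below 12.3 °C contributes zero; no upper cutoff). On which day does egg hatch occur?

Daily DD above 12.3 °C: 18.9, 0.0, 8.6, 18.2, 17.8, 17.7, 14.2, 9.5, 16.3.
Cumulative: 18.9, 18.9, 27.5, 45.7, 63.5, 81.2, 95.4, 104.9, 121.2.
The total first reaches 20 DD on day 3.

day 3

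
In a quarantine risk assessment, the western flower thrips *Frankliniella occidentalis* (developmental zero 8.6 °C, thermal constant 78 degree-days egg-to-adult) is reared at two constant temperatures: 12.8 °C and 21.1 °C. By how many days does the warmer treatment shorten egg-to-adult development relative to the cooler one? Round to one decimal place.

12.3 days

At 12.8 °C: 78 / (12.8 − 8.6) = 78 / 4.2 = 18.571 d.
At 21.1 °C: 78 / (21.1 − 8.6) = 78 / 12.5 = 6.240 d.
Difference = |18.571 − 6.240| = 12.331 ≈ 12.3 days.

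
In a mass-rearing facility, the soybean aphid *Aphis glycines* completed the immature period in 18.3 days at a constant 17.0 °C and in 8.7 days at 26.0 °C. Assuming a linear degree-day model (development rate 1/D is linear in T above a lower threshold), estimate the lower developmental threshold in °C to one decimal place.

Under the model K = D·(T − T_b), so D₁·(T₁ − T_b) = D₂·(T₂ − T_b).
18.3·(17.0 − T_b) = 8.7·(26.0 − T_b)
T_b = (18.3·17.0 − 8.7·26.0) / (18.3 − 8.7) = 84.90 / 9.6 = 8.844 °C ≈ 8.8 °C.

8.8 °C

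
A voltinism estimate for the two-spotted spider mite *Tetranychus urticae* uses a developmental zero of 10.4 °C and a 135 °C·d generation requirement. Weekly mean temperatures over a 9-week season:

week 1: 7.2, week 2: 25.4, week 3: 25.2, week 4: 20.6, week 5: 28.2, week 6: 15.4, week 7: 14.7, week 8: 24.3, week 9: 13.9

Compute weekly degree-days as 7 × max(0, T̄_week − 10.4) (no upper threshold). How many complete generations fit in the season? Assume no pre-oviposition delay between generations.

4 generations

Weekly DD (7 × max(0, T̄ − 10.4)): 0.0, 105.0, 103.6, 71.4, 124.6, 35.0, 30.1, 97.3, 24.5.
Season total = 591.5 DD.
Complete generations = ⌊591.5 / 135⌋ = 4.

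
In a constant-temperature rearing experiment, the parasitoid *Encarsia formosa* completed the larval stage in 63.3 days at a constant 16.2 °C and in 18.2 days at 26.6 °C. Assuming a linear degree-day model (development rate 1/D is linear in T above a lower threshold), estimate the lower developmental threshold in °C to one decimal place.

Under the model K = D·(T − T_b), so D₁·(T₁ − T_b) = D₂·(T₂ − T_b).
63.3·(16.2 − T_b) = 18.2·(26.6 − T_b)
T_b = (63.3·16.2 − 18.2·26.6) / (63.3 − 18.2) = 541.34 / 45.1 = 12.003 °C ≈ 12.0 °C.

12.0 °C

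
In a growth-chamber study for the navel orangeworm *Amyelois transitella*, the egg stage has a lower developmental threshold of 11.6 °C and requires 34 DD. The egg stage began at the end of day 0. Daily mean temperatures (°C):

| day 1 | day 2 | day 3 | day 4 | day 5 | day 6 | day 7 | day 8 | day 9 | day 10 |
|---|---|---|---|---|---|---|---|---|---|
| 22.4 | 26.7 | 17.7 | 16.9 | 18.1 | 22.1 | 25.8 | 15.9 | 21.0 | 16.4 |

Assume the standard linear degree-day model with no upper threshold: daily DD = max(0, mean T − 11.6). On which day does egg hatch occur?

Daily DD above 11.6 °C: 10.8, 15.1, 6.1, 5.3, 6.5, 10.5, 14.2, 4.3, 9.4, 4.8.
Cumulative: 10.8, 25.9, 32.0, 37.3, 43.8, 54.3, 68.5, 72.8, 82.2, 87.0.
The total first reaches 34 DD on day 4.

day 4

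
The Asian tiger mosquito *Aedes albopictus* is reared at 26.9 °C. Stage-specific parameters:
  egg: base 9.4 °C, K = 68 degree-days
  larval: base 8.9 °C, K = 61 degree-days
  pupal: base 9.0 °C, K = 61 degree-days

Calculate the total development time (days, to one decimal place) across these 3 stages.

10.7 days

egg: 68 / (26.9 − 9.4) = 68 / 17.5 = 3.886 d.
larval: 61 / (26.9 − 8.9) = 61 / 18.0 = 3.389 d.
pupal: 61 / (26.9 − 9.0) = 61 / 17.9 = 3.408 d.
Sum = 10.682 ≈ 10.7 days.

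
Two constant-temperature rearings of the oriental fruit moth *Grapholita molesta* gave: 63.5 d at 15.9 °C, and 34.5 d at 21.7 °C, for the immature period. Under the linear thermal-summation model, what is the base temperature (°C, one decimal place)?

9.0 °C

Linear rate model ⇒ the product D·(T − T_b) is constant across temperatures.
63.5·(15.9 − T_b) = 34.5·(21.7 − T_b)
T_b = (63.5·15.9 − 34.5·21.7) / (63.5 − 34.5) = 261.00 / 29.0 = 9.000 °C ≈ 9.0 °C.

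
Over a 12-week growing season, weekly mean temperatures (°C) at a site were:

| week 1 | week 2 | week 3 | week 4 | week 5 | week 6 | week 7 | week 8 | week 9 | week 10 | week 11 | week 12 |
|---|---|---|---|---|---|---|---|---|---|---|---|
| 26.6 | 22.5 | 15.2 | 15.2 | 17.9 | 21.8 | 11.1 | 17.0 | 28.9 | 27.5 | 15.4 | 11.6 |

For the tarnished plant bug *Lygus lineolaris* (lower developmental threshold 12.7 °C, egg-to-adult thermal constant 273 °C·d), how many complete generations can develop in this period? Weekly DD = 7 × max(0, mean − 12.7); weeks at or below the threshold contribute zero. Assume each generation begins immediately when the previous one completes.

2 generations

Weekly DD (7 × max(0, T̄ − 12.7)): 97.3, 68.6, 17.5, 17.5, 36.4, 63.7, 0.0, 30.1, 113.4, 103.6, 18.9, 0.0.
Season total = 567.0 DD.
Complete generations = ⌊567.0 / 273⌋ = 2.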